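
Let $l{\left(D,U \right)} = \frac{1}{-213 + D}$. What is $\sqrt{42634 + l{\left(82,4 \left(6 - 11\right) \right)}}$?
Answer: $\frac{\sqrt{731641943}}{131} \approx 206.48$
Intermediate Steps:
$\sqrt{42634 + l{\left(82,4 \left(6 - 11\right) \right)}} = \sqrt{42634 + \frac{1}{-213 + 82}} = \sqrt{42634 + \frac{1}{-131}} = \sqrt{42634 - \frac{1}{131}} = \sqrt{\frac{5585053}{131}} = \frac{\sqrt{731641943}}{131}$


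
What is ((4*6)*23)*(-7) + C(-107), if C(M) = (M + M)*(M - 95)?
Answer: 39364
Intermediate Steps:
C(M) = 2*M*(-95 + M) (C(M) = (2*M)*(-95 + M) = 2*M*(-95 + M))
((4*6)*23)*(-7) + C(-107) = ((4*6)*23)*(-7) + 2*(-107)*(-95 - 107) = (24*23)*(-7) + 2*(-107)*(-202) = 552*(-7) + 43228 = -3864 + 43228 = 39364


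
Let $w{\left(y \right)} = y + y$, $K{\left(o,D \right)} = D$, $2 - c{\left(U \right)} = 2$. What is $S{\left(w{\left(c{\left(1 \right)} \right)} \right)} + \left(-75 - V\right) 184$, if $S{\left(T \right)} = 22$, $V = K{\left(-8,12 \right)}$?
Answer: $-15986$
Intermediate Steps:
$c{\left(U \right)} = 0$ ($c{\left(U \right)} = 2 - 2 = 0$)
$w{\left(y \right)} = 2 y$
$V = 12$
$S{\left(w{\left(c{\left(1 \right)} \right)} \right)} + \left(-75 - V\right) 184 = 22 + \left(-75 - 12\right) 184 = 22 - 16008 = -15986$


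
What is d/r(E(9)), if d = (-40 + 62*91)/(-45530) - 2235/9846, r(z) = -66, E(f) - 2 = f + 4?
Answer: 26152807/4931172180 ≈ 0.0053036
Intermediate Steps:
E(f) = 6 + f (E(f) = 2 + (f + 4) = 2 + (4 + f) = 6 + f)
d = -26152807/74714730 (d = (-40 + 5642)*(-1/45530) - 2235*1/9846 = 5602*(-1/45530) - 745/3282 = -2801/22765 - 745/3282 = -26152807/74714730 ≈ -0.35004)
d/r(E(9)) = -26152807/74714730/(-66) = -26152807/74714730*(-1/66) = 26152807/4931172180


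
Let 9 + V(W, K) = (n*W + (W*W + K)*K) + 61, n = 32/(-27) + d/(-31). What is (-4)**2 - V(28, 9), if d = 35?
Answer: -5949565/837 ≈ -7108.2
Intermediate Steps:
n = -1937/837 (n = 32/(-27) + 35/(-31) = 32*(-1/27) + 35*(-1/31) = -32/27 - 35/31 = -1937/837 ≈ -2.3142)
V(W, K) = 52 - 1937*W/837 + K*(K + W**2) (V(W, K) = -9 + ((-1937*W/837 + (W*W + K)*K) + 61) = -9 + ((-1937*W/837 + (W**2 + K)*K) + 61) = -9 + ((-1937*W/837 + (K + W**2)*K) + 61) = -9 + ((-1937*W/837 + K*(K + W**2)) + 61) = -9 + (61 - 1937*W/837 + K*(K + W**2)) = 52 - 1937*W/837 + K*(K + W**2))
(-4)**2 - V(28, 9) = (-4)**2 - (52 + 9**2 - 1937/837*28 + 9*28**2) = 16 - (52 + 81 - 54236/837 + 9*784) = 16 - (52 + 81 - 54236/837 + 7056) = 16 - 1*5962957/837 = 16 - 5962957/837 = -5949565/837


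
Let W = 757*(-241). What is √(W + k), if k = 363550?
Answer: √181113 ≈ 425.57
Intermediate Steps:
W = -182437
√(W + k) = √(-182437 + 363550) = √181113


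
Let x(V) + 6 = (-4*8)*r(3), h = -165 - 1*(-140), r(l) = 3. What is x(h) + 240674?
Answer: 240572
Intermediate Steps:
h = -25 (h = -165 + 140 = -25)
x(V) = -102 (x(V) = -6 - 4*8*3 = -6 - 32*3 = -6 - 96 = -102)
x(h) + 240674 = -102 + 240674 = 240572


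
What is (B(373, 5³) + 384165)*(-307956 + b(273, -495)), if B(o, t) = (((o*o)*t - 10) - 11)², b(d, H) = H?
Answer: -93291158781602212431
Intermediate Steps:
B(o, t) = (-21 + t*o²)² (B(o, t) = ((o²*t - 10) - 11)² = ((t*o² - 10) - 11)² = ((-10 + t*o²) - 11)² = (-21 + t*o²)²)
(B(373, 5³) + 384165)*(-307956 + b(273, -495)) = ((-21 + 5³*373²)² + 384165)*(-307956 - 495) = ((-21 + 125*139129)² + 384165)*(-308451) = ((-21 + 17391125)² + 384165)*(-308451) = (17391104² + 384165)*(-308451) = (302450498338816 + 384165)*(-308451) = 302450498722981*(-308451) = -93291158781602212431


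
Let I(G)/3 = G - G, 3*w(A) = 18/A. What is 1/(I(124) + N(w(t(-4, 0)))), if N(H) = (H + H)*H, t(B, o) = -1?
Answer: 1/72 ≈ 0.013889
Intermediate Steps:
w(A) = 6/A (w(A) = (18/A)/3 = 6/A)
N(H) = 2*H² (N(H) = (2*H)*H = 2*H²)
I(G) = 0 (I(G) = 3*(G - G) = 3*0 = 0)
1/(I(124) + N(w(t(-4, 0)))) = 1/(0 + 2*(6/(-1))²) = 1/(0 + 2*(6*(-1))²) = 1/(0 + 2*(-6)²) = 1/(0 + 2*36) = 1/(0 + 72) = 1/72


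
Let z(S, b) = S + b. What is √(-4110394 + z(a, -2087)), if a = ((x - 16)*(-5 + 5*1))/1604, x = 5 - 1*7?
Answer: I*√4112481 ≈ 2027.9*I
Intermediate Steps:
x = -2 (x = 5 - 7 = -2)
a = 0 (a = ((-2 - 16)*(-5 + 5*1))/1604 = -18*(-5 + 5)*(1/1604) = -18*0*(1/1604) = 0*(1/1604) = 0)
√(-4110394 + z(a, -2087)) = √(-4110394 + (0 - 2087)) = √(-4110394 - 2087) = √(-4112481) = I*√4112481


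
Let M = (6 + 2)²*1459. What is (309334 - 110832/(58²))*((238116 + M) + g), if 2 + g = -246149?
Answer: 22199087475426/841 ≈ 2.6396e+10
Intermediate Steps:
g = -246151 (g = -2 - 246149 = -246151)
M = 93376 (M = 8²*1459 = 64*1459 = 93376)
(309334 - 110832/(58²))*((238116 + M) + g) = (309334 - 110832/(58²))*((238116 + 93376) - 246151) = (309334 - 110832/3364)*(331492 - 246151) = (309334 - 110832*1/3364)*85341 = (309334 - 27708/841)*85341 = (260122186/841)*85341 = 22199087475426/841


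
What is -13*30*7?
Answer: -2730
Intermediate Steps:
-13*30*7 = -390*7 = -2730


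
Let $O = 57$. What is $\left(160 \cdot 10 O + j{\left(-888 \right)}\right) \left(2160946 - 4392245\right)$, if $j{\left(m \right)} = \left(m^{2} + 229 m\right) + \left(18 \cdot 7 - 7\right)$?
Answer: $-1509498317789$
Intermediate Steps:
$j{\left(m \right)} = 119 + m^{2} + 229 m$ ($j{\left(m \right)} = \left(m^{2} + 229 m\right) + \left(126 - 7\right) = \left(m^{2} + 229 m\right) + 119 = 119 + m^{2} + 229 m$)
$\left(160 \cdot 10 O + j{\left(-888 \right)}\right) \left(2160946 - 4392245\right) = \left(160 \cdot 10 \cdot 57 + \left(119 + \left(-888\right)^{2} + 229 \left(-888\right)\right)\right) \left(2160946 - 4392245\right) = \left(1600 \cdot 57 + \left(119 + 788544 - 203352\right)\right) \left(-2231299\right) = \left(91200 + 585311\right) \left(-2231299\right) = 676511 \left(-2231299\right) = -1509498317789$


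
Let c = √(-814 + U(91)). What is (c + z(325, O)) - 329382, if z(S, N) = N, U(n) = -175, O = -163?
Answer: -329545 + I*√989 ≈ -3.2955e+5 + 31.448*I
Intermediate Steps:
c = I*√989 (c = √(-814 - 175) = √(-989) = I*√989 ≈ 31.448*I)
(c + z(325, O)) - 329382 = (I*√989 - 163) - 329382 = (-163 + I*√989) - 329382 = -329545 + I*√989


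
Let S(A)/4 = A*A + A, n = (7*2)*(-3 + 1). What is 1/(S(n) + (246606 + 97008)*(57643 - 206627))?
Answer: -1/51192985152 ≈ -1.9534e-11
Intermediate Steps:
n = -28 (n = 14*(-2) = -28)
S(A) = 4*A + 4*A² (S(A) = 4*(A*A + A) = 4*(A² + A) = 4*(A + A²) = 4*A + 4*A²)
1/(S(n) + (246606 + 97008)*(57643 - 206627)) = 1/(4*(-28)*(1 - 28) + (246606 + 97008)*(57643 - 206627)) = 1/(4*(-28)*(-27) + 343614*(-148984)) = 1/(3024 - 51192988176) = 1/(-51192985152) = -1/51192985152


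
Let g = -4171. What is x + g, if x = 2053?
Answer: -2118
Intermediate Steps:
x + g = 2053 - 4171 = -2118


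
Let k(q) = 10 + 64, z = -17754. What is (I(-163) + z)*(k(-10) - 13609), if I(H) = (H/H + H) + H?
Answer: 244699265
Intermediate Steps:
k(q) = 74
I(H) = 1 + 2*H (I(H) = (1 + H) + H = 1 + 2*H)
(I(-163) + z)*(k(-10) - 13609) = ((1 + 2*(-163)) - 17754)*(74 - 13609) = ((1 - 326) - 17754)*(-13535) = (-325 - 17754)*(-13535) = -18079*(-13535) = 244699265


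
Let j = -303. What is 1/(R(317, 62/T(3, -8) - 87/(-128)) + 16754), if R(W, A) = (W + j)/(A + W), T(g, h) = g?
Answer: 129925/2176768826 ≈ 5.9687e-5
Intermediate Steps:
R(W, A) = (-303 + W)/(A + W) (R(W, A) = (W - 303)/(A + W) = (-303 + W)/(A + W))
1/(R(317, 62/T(3, -8) - 87/(-128)) + 16754) = 1/((-303 + 317)/((62/3 - 87/(-128)) + 317) + 16754) = 1/(14/((62*(1/3) - 87*(-1/128)) + 317) + 16754) = 1/(14/((62/3 + 87/128) + 317) + 16754) = 1/(14/(8197/384 + 317) + 16754) = 1/(14/(129925/384) + 16754) = 1/((384/129925)*14 + 16754) = 1/(5376/129925 + 16754) = 1/(2176768826/129925) = 129925/2176768826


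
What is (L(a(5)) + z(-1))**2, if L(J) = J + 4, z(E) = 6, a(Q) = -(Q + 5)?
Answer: 0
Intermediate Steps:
a(Q) = -5 - Q (a(Q) = -(5 + Q) = -5 - Q)
L(J) = 4 + J
(L(a(5)) + z(-1))**2 = ((4 + (-5 - 1*5)) + 6)**2 = ((4 + (-5 - 5)) + 6)**2 = ((4 - 10) + 6)**2 = (-6 + 6)**2 = 0**2 = 0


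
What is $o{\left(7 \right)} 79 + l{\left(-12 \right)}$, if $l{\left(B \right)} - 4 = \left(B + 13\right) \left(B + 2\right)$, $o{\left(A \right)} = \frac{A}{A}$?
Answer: $73$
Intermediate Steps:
$o{\left(A \right)} = 1$
$l{\left(B \right)} = 4 + \left(2 + B\right) \left(13 + B\right)$ ($l{\left(B \right)} = 4 + \left(B + 13\right) \left(B + 2\right) = 4 + \left(13 + B\right) \left(2 + B\right) = 4 + \left(2 + B\right) \left(13 + B\right)$)
$o{\left(7 \right)} 79 + l{\left(-12 \right)} = 1 \cdot 79 + \left(30 + \left(-12\right)^{2} + 15 \left(-12\right)\right) = 79 + \left(30 + 144 - 180\right) = 79 - 6 = 73$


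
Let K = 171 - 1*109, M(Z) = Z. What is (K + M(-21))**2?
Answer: 1681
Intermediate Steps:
K = 62 (K = 171 - 109 = 62)
(K + M(-21))**2 = (62 - 21)**2 = 41**2 = 1681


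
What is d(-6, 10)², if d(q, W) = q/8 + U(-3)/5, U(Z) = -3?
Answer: 729/400 ≈ 1.8225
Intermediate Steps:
d(q, W) = -⅗ + q/8 (d(q, W) = q/8 - 3/5 = q*(⅛) - 3*⅕ = q/8 - ⅗ = -⅗ + q/8)
d(-6, 10)² = (-⅗ + (⅛)*(-6))² = (-⅗ - ¾)² = (-27/20)² = 729/400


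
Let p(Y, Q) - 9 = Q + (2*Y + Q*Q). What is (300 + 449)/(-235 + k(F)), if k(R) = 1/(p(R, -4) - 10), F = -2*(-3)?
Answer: -2461/772 ≈ -3.1878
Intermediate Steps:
p(Y, Q) = 9 + Q + Q² + 2*Y (p(Y, Q) = 9 + (Q + (2*Y + Q*Q)) = 9 + (Q + (2*Y + Q²)) = 9 + (Q + (Q² + 2*Y)) = 9 + (Q + Q² + 2*Y) = 9 + Q + Q² + 2*Y)
F = 6
k(R) = 1/(11 + 2*R) (k(R) = 1/((9 - 4 + (-4)² + 2*R) - 10) = 1/((9 - 4 + 16 + 2*R) - 10) = 1/((21 + 2*R) - 10) = 1/(11 + 2*R))
(300 + 449)/(-235 + k(F)) = (300 + 449)/(-235 + 1/(11 + 2*6)) = 749/(-235 + 1/(11 + 12)) = 749/(-235 + 1/23) = 749/(-5404/23) = 749*(-23/5404) = -2461/772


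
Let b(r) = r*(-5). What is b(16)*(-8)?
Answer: 640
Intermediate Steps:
b(r) = -5*r
b(16)*(-8) = -5*16*(-8) = -80*(-8) = 640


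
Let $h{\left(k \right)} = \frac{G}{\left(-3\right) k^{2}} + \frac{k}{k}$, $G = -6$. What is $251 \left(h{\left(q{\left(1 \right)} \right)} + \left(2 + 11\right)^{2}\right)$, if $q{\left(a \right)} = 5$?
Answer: $\frac{1067252}{25} \approx 42690.0$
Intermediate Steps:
$h{\left(k \right)} = 1 + \frac{2}{k^{2}}$ ($h{\left(k \right)} = - \frac{6}{\left(-3\right) k^{2}} + \frac{k}{k} = - 6 \left(- \frac{1}{3 k^{2}}\right) + 1 = \frac{2}{k^{2}} + 1 = 1 + \frac{2}{k^{2}}$)
$251 \left(h{\left(q{\left(1 \right)} \right)} + \left(2 + 11\right)^{2}\right) = 251 \left(\left(1 + \frac{2}{25}\right) + \left(2 + 11\right)^{2}\right) = 251 \left(\left(1 + 2 \cdot \frac{1}{25}\right) + 13^{2}\right) = 251 \left(\left(1 + \frac{2}{25}\right) + 169\right) = 251 \left(\frac{27}{25} + 169\right) = 251 \cdot \frac{4252}{25} = \frac{1067252}{25}$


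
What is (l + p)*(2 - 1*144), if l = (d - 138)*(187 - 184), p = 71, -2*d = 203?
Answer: 91945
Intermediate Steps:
d = -203/2 (d = -½*203 = -203/2 ≈ -101.50)
l = -1437/2 (l = (-203/2 - 138)*(187 - 184) = -479/2*3 = -1437/2 ≈ -718.50)
(l + p)*(2 - 1*144) = (-1437/2 + 71)*(2 - 1*144) = -1295*(2 - 144)/2 = -1295/2*(-142) = 91945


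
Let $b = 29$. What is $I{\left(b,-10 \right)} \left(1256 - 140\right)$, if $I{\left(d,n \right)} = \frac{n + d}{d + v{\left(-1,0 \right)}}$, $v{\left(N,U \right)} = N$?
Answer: $\frac{5301}{7} \approx 757.29$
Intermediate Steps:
$I{\left(d,n \right)} = \frac{d + n}{-1 + d}$ ($I{\left(d,n \right)} = \frac{n + d}{d - 1} = \frac{d + n}{-1 + d}$)
$I{\left(b,-10 \right)} \left(1256 - 140\right) = \frac{29 - 10}{-1 + 29} \left(1256 - 140\right) = \frac{1}{28} \cdot 19 \cdot 1116 = \frac{19}{28} \cdot 1116 = \frac{5301}{7}$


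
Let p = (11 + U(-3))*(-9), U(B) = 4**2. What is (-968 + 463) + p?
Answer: -748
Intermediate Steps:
U(B) = 16
p = -243 (p = (11 + 16)*(-9) = 27*(-9) = -243)
(-968 + 463) + p = (-968 + 463) - 243 = -505 - 243 = -748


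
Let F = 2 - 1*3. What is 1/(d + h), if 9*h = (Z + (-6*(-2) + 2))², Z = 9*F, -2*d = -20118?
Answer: 9/90556 ≈ 9.9386e-5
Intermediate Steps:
d = 10059 (d = -½*(-20118) = 10059)
F = -1 (F = 2 - 3 = -1)
Z = -9 (Z = 9*(-1) = -9)
h = 25/9 (h = (-9 + (-6*(-2) + 2))²/9 = (-9 + (12 + 2))²/9 = (-9 + 14)²/9 = (⅑)*5² = (⅑)*25 = 25/9 ≈ 2.7778)
1/(d + h) = 1/(10059 + 25/9) = 1/(90556/9) = 9/90556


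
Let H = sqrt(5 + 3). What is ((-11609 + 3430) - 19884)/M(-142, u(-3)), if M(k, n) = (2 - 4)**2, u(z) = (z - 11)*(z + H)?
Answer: -28063/4 ≈ -7015.8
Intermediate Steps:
H = 2*sqrt(2) (H = sqrt(8) = 2*sqrt(2) ≈ 2.8284)
u(z) = (-11 + z)*(z + 2*sqrt(2)) (u(z) = (z - 11)*(z + 2*sqrt(2)) = (-11 + z)*(z + 2*sqrt(2)))
M(k, n) = 4 (M(k, n) = (-2)**2 = 4)
((-11609 + 3430) - 19884)/M(-142, u(-3)) = ((-11609 + 3430) - 19884)/4 = (-8179 - 19884)*(1/4) = -28063*1/4 = -28063/4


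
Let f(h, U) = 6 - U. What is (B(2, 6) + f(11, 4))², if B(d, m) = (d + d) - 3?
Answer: 9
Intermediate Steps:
B(d, m) = -3 + 2*d (B(d, m) = 2*d - 3 = -3 + 2*d)
(B(2, 6) + f(11, 4))² = ((-3 + 2*2) + (6 - 1*4))² = ((-3 + 4) + (6 - 4))² = (1 + 2)² = 3² = 9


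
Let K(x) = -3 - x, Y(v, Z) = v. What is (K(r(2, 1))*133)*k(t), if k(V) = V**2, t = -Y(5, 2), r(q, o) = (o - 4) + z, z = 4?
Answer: -13300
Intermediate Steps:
r(q, o) = o (r(q, o) = (o - 4) + 4 = (-4 + o) + 4 = o)
t = -5 (t = -1*5 = -5)
(K(r(2, 1))*133)*k(t) = ((-3 - 1*1)*133)*(-5)**2 = ((-3 - 1)*133)*25 = -4*133*25 = -532*25 = -13300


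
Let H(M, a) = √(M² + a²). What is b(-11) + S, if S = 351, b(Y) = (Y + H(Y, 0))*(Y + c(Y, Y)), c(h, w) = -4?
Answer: 351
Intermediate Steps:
b(Y) = (-4 + Y)*(Y + √(Y²)) (b(Y) = (Y + √(Y² + 0²))*(Y - 4) = (Y + √(Y² + 0))*(-4 + Y) = (Y + √(Y²))*(-4 + Y) = (-4 + Y)*(Y + √(Y²)))
b(-11) + S = ((-11)² - 4*(-11) - 4*√((-11)²) - 11*√((-11)²)) + 351 = (121 + 44 - 4*√121 - 11*√121) + 351 = (121 + 44 - 4*11 - 11*11) + 351 = (121 + 44 - 44 - 121) + 351 = 0 + 351 = 351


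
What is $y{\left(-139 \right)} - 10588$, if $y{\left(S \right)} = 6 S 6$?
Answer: $-15592$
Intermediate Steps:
$y{\left(S \right)} = 36 S$ ($y{\left(S \right)} = 6 \cdot 6 S = 36 S$)
$y{\left(-139 \right)} - 10588 = 36 \left(-139\right) - 10588 = -5004 - 10588 = -15592$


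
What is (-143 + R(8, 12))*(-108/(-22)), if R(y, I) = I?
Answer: -7074/11 ≈ -643.09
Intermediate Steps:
(-143 + R(8, 12))*(-108/(-22)) = (-143 + 12)*(-108/(-22)) = -(-14148)*(-1)/22 = -131*54/11 = -7074/11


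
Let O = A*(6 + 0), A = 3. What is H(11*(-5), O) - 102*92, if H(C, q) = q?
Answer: -9366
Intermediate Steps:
O = 18 (O = 3*(6 + 0) = 3*6 = 18)
H(11*(-5), O) - 102*92 = 18 - 102*92 = 18 - 9384 = -9366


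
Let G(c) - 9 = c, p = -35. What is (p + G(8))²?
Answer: 324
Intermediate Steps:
G(c) = 9 + c
(p + G(8))² = (-35 + (9 + 8))² = (-35 + 17)² = (-18)² = 324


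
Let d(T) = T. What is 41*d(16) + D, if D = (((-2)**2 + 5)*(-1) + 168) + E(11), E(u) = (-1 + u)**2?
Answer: 915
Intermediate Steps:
D = 259 (D = (((-2)**2 + 5)*(-1) + 168) + (-1 + 11)**2 = ((4 + 5)*(-1) + 168) + 10**2 = (9*(-1) + 168) + 100 = (-9 + 168) + 100 = 159 + 100 = 259)
41*d(16) + D = 41*16 + 259 = 656 + 259 = 915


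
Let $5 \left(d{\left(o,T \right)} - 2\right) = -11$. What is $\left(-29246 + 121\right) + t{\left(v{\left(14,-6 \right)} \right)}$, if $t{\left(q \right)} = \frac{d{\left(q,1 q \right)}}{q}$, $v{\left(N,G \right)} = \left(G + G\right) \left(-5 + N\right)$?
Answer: $- \frac{15727499}{540} \approx -29125.0$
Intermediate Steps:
$d{\left(o,T \right)} = - \frac{1}{5}$ ($d{\left(o,T \right)} = 2 + \frac{1}{5} \left(-11\right) = 2 - \frac{11}{5} = - \frac{1}{5}$)
$v{\left(N,G \right)} = 2 G \left(-5 + N\right)$
$t{\left(q \right)} = - \frac{1}{5 q}$
$\left(-29246 + 121\right) + t{\left(v{\left(14,-6 \right)} \right)} = \left(-29246 + 121\right) - \frac{1}{5 \cdot 2 \left(-6\right) \left(-5 + 14\right)} = -29125 - \frac{1}{5 \cdot 2 \left(-6\right) 9} = -29125 - \frac{1}{5 \left(-108\right)} = -29125 - - \frac{1}{540} = -29125 + \frac{1}{540} = - \frac{15727499}{540}$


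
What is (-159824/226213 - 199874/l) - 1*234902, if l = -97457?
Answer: -5178629330051988/22046040341 ≈ -2.3490e+5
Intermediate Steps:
(-159824/226213 - 199874/l) - 1*234902 = (-159824/226213 - 199874/(-97457)) - 1*234902 = (-159824*1/226213 - 199874*(-1/97457)) - 234902 = (-159824/226213 + 199874/97457) - 234902 = 29638129594/22046040341 - 234902 = -5178629330051988/22046040341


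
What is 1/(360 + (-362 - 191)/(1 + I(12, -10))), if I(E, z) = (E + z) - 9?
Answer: 6/2713 ≈ 0.0022116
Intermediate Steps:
I(E, z) = -9 + E + z
1/(360 + (-362 - 191)/(1 + I(12, -10))) = 1/(360 + (-362 - 191)/(1 + (-9 + 12 - 10))) = 1/(360 - 553/(1 - 7)) = 1/(360 - 553/(-6)) = 1/(360 - 553*(-1/6)) = 1/(360 + 553/6) = 1/(2713/6) = 6/2713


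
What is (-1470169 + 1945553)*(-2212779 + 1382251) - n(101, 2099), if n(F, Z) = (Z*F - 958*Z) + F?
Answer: -394817924010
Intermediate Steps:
n(F, Z) = F - 958*Z + F*Z (n(F, Z) = (F*Z - 958*Z) + F = (-958*Z + F*Z) + F = F - 958*Z + F*Z)
(-1470169 + 1945553)*(-2212779 + 1382251) - n(101, 2099) = (-1470169 + 1945553)*(-2212779 + 1382251) - (101 - 958*2099 + 101*2099) = 475384*(-830528) - (101 - 2010842 + 211999) = -394819722752 - 1*(-1798742) = -394819722752 + 1798742 = -394817924010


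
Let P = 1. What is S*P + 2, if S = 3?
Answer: 5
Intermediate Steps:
S*P + 2 = 3*1 + 2 = 3 + 2 = 5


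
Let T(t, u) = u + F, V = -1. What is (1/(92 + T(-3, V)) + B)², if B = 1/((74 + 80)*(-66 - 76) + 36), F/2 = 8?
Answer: 471975625/5457008128576 ≈ 8.6490e-5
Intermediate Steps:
F = 16 (F = 2*8 = 16)
T(t, u) = 16 + u (T(t, u) = u + 16 = 16 + u)
B = -1/21832 (B = 1/(154*(-142) + 36) = 1/(-21868 + 36) = 1/(-21832) = -1/21832 ≈ -4.5804e-5)
(1/(92 + T(-3, V)) + B)² = (1/(92 + (16 - 1)) - 1/21832)² = (1/(92 + 15) - 1/21832)² = (1/107 - 1/21832)² = (21725/2336024)² = 471975625/5457008128576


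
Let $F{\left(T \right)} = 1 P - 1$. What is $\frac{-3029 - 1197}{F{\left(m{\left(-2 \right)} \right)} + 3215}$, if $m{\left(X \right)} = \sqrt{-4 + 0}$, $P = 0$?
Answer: $- \frac{2113}{1607} \approx -1.3149$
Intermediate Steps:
$m{\left(X \right)} = 2 i$ ($m{\left(X \right)} = \sqrt{-4} = 2 i$)
$F{\left(T \right)} = -1$ ($F{\left(T \right)} = 1 \cdot 0 - 1 = 0 - 1 = -1$)
$\frac{-3029 - 1197}{F{\left(m{\left(-2 \right)} \right)} + 3215} = \frac{-3029 - 1197}{-1 + 3215} = - \frac{4226}{3214} = \left(-4226\right) \frac{1}{3214} = - \frac{2113}{1607}$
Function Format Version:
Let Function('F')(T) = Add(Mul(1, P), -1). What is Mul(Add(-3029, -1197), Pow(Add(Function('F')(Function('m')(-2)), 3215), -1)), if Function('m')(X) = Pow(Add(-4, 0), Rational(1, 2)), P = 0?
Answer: Rational(-2113, 1607) ≈ -1.3149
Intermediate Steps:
Function('m')(X) = Mul(2, I) (Function('m')(X) = Pow(-4, Rational(1, 2)) = Mul(2, I))
Function('F')(T) = -1 (Function('F')(T) = Add(Mul(1, 0), -1) = Add(0, -1) = -1)
Mul(Add(-3029, -1197), Pow(Add(Function('F')(Function('m')(-2)), 3215), -1)) = Mul(Add(-3029, -1197), Pow(Add(-1, 3215), -1)) = Mul(-4226, Pow(3214, -1)) = Mul(-4226, Rational(1, 3214)) = Rational(-2113, 1607)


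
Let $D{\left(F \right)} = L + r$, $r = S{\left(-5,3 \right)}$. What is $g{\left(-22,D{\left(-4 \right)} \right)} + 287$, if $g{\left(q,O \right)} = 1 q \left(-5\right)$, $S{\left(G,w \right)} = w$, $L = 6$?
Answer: $397$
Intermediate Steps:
$r = 3$
$D{\left(F \right)} = 9$ ($D{\left(F \right)} = 6 + 3 = 9$)
$g{\left(q,O \right)} = - 5 q$ ($g{\left(q,O \right)} = q \left(-5\right) = - 5 q$)
$g{\left(-22,D{\left(-4 \right)} \right)} + 287 = \left(-5\right) \left(-22\right) + 287 = 110 + 287 = 397$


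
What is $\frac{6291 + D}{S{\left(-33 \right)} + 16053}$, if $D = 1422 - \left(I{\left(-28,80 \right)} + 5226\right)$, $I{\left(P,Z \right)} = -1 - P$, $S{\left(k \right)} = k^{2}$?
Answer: $\frac{410}{2857} \approx 0.14351$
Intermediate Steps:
$D = -3831$ ($D = 1422 - \left(\left(-1 - -28\right) + 5226\right) = 1422 - \left(\left(-1 + 28\right) + 5226\right) = 1422 - \left(27 + 5226\right) = 1422 - 5253 = -3831$)
$\frac{6291 + D}{S{\left(-33 \right)} + 16053} = \frac{6291 - 3831}{\left(-33\right)^{2} + 16053} = \frac{2460}{1089 + 16053} = \frac{2460}{17142} = 2460 \cdot \frac{1}{17142} = \frac{410}{2857}$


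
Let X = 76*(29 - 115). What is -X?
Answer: 6536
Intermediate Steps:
X = -6536 (X = 76*(-86) = -6536)
-X = -1*(-6536) = 6536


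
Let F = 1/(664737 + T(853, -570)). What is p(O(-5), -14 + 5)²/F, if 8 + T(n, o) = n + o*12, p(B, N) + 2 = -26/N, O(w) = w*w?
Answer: 42159488/81 ≈ 5.2049e+5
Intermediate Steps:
O(w) = w²
p(B, N) = -2 - 26/N
T(n, o) = -8 + n + 12*o (T(n, o) = -8 + (n + o*12) = -8 + (n + 12*o) = -8 + n + 12*o)
F = 1/658742 (F = 1/(664737 + (-8 + 853 + 12*(-570))) = 1/(664737 + (-8 + 853 - 6840)) = 1/(664737 - 5995) = 1/658742 ≈ 1.5180e-6)
p(O(-5), -14 + 5)²/F = (-2 - 26/(-14 + 5))²/(1/658742) = (-2 - 26/(-9))²*658742 = (-2 - 26*(-⅑))²*658742 = (-2 + 26/9)²*658742 = (8/9)²*658742 = (64/81)*658742 = 42159488/81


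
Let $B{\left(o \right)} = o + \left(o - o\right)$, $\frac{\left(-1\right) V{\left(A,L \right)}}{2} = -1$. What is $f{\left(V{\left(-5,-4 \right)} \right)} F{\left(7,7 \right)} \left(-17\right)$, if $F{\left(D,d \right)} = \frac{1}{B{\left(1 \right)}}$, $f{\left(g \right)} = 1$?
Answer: $-17$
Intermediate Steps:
$V{\left(A,L \right)} = 2$ ($V{\left(A,L \right)} = \left(-2\right) \left(-1\right) = 2$)
$B{\left(o \right)} = o$ ($B{\left(o \right)} = o + 0 = o$)
$F{\left(D,d \right)} = 1$ ($F{\left(D,d \right)} = 1^{-1} = 1$)
$f{\left(V{\left(-5,-4 \right)} \right)} F{\left(7,7 \right)} \left(-17\right) = 1 \cdot 1 \left(-17\right) = 1 \left(-17\right) = -17$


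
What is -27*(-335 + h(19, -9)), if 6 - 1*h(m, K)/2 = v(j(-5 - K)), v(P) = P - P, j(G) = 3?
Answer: 8721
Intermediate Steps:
v(P) = 0
h(m, K) = 12 (h(m, K) = 12 - 2*0 = 12 + 0 = 12)
-27*(-335 + h(19, -9)) = -27*(-335 + 12) = -27*(-323) = 8721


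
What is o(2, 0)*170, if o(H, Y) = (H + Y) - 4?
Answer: -340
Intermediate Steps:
o(H, Y) = -4 + H + Y
o(2, 0)*170 = (-4 + 2 + 0)*170 = -2*170 = -340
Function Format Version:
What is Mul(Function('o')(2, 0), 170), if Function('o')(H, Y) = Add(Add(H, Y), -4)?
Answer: -340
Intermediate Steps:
Function('o')(H, Y) = Add(-4, H, Y)
Mul(Function('o')(2, 0), 170) = Mul(Add(-4, 2, 0), 170) = Mul(-2, 170) = -340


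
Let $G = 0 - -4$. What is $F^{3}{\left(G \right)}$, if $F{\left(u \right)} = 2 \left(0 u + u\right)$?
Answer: $512$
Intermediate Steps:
$G = 4$ ($G = 0 + 4 = 4$)
$F{\left(u \right)} = 2 u$ ($F{\left(u \right)} = 2 \left(0 + u\right) = 2 u$)
$F^{3}{\left(G \right)} = \left(2 \cdot 4\right)^{3} = 8^{3} = 512$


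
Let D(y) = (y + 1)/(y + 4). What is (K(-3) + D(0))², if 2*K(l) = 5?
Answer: 121/16 ≈ 7.5625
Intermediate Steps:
D(y) = (1 + y)/(4 + y)
K(l) = 5/2 (K(l) = (½)*5 = 5/2)
(K(-3) + D(0))² = (5/2 + (1 + 0)/(4 + 0))² = (5/2 + 1/4)² = (5/2 + (¼)*1)² = (5/2 + ¼)² = (11/4)² = 121/16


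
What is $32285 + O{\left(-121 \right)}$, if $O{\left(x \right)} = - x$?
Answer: $32406$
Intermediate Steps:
$32285 + O{\left(-121 \right)} = 32285 - -121 = 32285 + 121 = 32406$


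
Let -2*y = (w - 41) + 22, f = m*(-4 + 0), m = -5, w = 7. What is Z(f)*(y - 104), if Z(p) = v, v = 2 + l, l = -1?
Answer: -98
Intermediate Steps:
f = 20 (f = -5*(-4 + 0) = -5*(-4) = 20)
v = 1 (v = 2 - 1 = 1)
Z(p) = 1
y = 6 (y = -((7 - 41) + 22)/2 = -(-34 + 22)/2 = -½*(-12) = 6)
Z(f)*(y - 104) = 1*(6 - 104) = 1*(-98) = -98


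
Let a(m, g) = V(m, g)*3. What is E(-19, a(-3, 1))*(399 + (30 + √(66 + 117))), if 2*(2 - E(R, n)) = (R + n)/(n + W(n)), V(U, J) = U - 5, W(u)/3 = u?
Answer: 48763/64 + 341*√183/192 ≈ 785.95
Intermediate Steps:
W(u) = 3*u
V(U, J) = -5 + U
a(m, g) = -15 + 3*m (a(m, g) = (-5 + m)*3 = -15 + 3*m)
E(R, n) = 2 - (R + n)/(8*n) (E(R, n) = 2 - (R + n)/(2*(n + 3*n)) = 2 - (R + n)/(2*(4*n)) = 2 - (R + n)*1/(4*n)/2 = 2 - (R + n)/(8*n))
E(-19, a(-3, 1))*(399 + (30 + √(66 + 117))) = ((-1*(-19) + 15*(-15 + 3*(-3)))/(8*(-15 + 3*(-3))))*(399 + (30 + √(66 + 117))) = ((19 + 15*(-15 - 9))/(8*(-15 - 9)))*(399 + (30 + √183)) = ((⅛)*(19 + 15*(-24))/(-24))*(429 + √183) = ((⅛)*(-1/24)*(19 - 360))*(429 + √183) = ((⅛)*(-1/24)*(-341))*(429 + √183) = 341*(429 + √183)/192 = 48763/64 + 341*√183/192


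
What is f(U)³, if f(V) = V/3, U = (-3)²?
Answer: 27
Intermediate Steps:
U = 9
f(V) = V/3 (f(V) = V*(⅓) = V/3)
f(U)³ = ((⅓)*9)³ = 3³ = 27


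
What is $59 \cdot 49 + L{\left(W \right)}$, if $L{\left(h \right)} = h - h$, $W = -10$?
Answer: $2891$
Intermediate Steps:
$L{\left(h \right)} = 0$
$59 \cdot 49 + L{\left(W \right)} = 59 \cdot 49 + 0 = 2891 + 0 = 2891$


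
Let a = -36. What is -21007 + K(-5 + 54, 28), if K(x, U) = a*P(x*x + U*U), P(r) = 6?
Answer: -21223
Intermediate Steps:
K(x, U) = -216 (K(x, U) = -36*6 = -216)
-21007 + K(-5 + 54, 28) = -21007 - 216 = -21223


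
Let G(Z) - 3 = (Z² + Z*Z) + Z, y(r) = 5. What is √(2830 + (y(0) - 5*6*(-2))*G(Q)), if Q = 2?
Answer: 35*√3 ≈ 60.622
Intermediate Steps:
G(Z) = 3 + Z + 2*Z² (G(Z) = 3 + ((Z² + Z*Z) + Z) = 3 + ((Z² + Z²) + Z) = 3 + (2*Z² + Z) = 3 + (Z + 2*Z²) = 3 + Z + 2*Z²)
√(2830 + (y(0) - 5*6*(-2))*G(Q)) = √(2830 + (5 - 5*6*(-2))*(3 + 2 + 2*2²)) = √(2830 + (5 - 30*(-2))*(3 + 2 + 2*4)) = √(2830 + (5 + 60)*(3 + 2 + 8)) = √(2830 + 65*13) = √(2830 + 845) = √3675 = 35*√3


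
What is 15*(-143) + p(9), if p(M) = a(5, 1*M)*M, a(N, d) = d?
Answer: -2064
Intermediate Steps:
p(M) = M² (p(M) = (1*M)*M = M*M = M²)
15*(-143) + p(9) = 15*(-143) + 9² = -2145 + 81 = -2064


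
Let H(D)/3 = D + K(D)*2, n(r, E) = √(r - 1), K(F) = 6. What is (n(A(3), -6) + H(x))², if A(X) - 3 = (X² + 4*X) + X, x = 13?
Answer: (75 + √26)² ≈ 6415.9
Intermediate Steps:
A(X) = 3 + X² + 5*X (A(X) = 3 + ((X² + 4*X) + X) = 3 + (X² + 5*X) = 3 + X² + 5*X)
n(r, E) = √(-1 + r)
H(D) = 36 + 3*D (H(D) = 3*(D + 6*2) = 3*(D + 12) = 3*(12 + D) = 36 + 3*D)
(n(A(3), -6) + H(x))² = (√(-1 + (3 + 3² + 5*3)) + (36 + 3*13))² = (√(-1 + (3 + 9 + 15)) + (36 + 39))² = (√(-1 + 27) + 75)² = (√26 + 75)² = (75 + √26)²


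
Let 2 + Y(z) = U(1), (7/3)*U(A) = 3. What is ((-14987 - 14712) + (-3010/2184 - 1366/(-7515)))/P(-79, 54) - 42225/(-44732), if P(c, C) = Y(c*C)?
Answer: 454284457793639/10925231850 ≈ 41581.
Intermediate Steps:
U(A) = 9/7 (U(A) = (3/7)*3 = 9/7)
Y(z) = -5/7 (Y(z) = -2 + 9/7 = -5/7)
P(c, C) = -5/7
((-14987 - 14712) + (-3010/2184 - 1366/(-7515)))/P(-79, 54) - 42225/(-44732) = ((-14987 - 14712) + (-3010/2184 - 1366/(-7515)))/(-5/7) - 42225/(-44732) = (-29699 + (-3010*1/2184 - 1366*(-1/7515)))*(-7/5) - 42225*(-1/44732) = (-29699 + (-215/156 + 1366/7515))*(-7/5) + 42225/44732 = (-29699 - 467543/390780)*(-7/5) + 42225/44732 = -11606242763/390780*(-7/5) + 42225/44732 = 81243699341/1953900 + 42225/44732 = 454284457793639/10925231850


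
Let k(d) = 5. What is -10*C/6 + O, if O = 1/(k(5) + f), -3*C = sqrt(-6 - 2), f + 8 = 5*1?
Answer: 1/2 + 10*I*sqrt(2)/9 ≈ 0.5 + 1.5713*I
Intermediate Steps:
f = -3 (f = -8 + 5*1 = -8 + 5 = -3)
C = -2*I*sqrt(2)/3 (C = -sqrt(-6 - 2)/3 = -2*I*sqrt(2)/3 ≈ -0.94281*I)
O = 1/2 (O = 1/(5 - 3) = 1/2 ≈ 0.50000)
-10*C/6 + O = -10*(-2*I*sqrt(2)/3)/6 + 1/2 = -(-10)*I*sqrt(2)/9 + 1/2 = 10*I*sqrt(2)/9 + 1/2 = 1/2 + 10*I*sqrt(2)/9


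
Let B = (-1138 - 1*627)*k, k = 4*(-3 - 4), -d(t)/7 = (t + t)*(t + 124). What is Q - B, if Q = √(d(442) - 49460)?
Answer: -49420 + 6*I*√98663 ≈ -49420.0 + 1884.6*I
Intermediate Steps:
d(t) = -14*t*(124 + t) (d(t) = -7*(t + t)*(t + 124) = -7*2*t*(124 + t) = -14*t*(124 + t))
Q = 6*I*√98663 (Q = √(-14*442*(124 + 442) - 49460) = √(-14*442*566 - 49460) = √(-3502408 - 49460) = √(-3551868) = 6*I*√98663 ≈ 1884.6*I)
k = -28 (k = 4*(-7) = -28)
B = 49420 (B = (-1138 - 1*627)*(-28) = (-1138 - 627)*(-28) = -1765*(-28) = 49420)
Q - B = 6*I*√98663 - 1*49420 = 6*I*√98663 - 49420 = -49420 + 6*I*√98663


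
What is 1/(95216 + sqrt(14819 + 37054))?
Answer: 95216/9066034783 - sqrt(51873)/9066034783 ≈ 1.0477e-5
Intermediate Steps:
1/(95216 + sqrt(14819 + 37054)) = 1/(95216 + sqrt(51873))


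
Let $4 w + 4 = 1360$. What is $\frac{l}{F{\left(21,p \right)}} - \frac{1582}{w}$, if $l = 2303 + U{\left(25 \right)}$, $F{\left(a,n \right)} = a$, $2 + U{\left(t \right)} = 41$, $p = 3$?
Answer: $\frac{748}{7} \approx 106.86$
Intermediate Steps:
$U{\left(t \right)} = 39$ ($U{\left(t \right)} = -2 + 41 = 39$)
$w = 339$ ($w = -1 + \frac{1}{4} \cdot 1360 = -1 + 340 = 339$)
$l = 2342$ ($l = 2303 + 39 = 2342$)
$\frac{l}{F{\left(21,p \right)}} - \frac{1582}{w} = \frac{2342}{21} - \frac{1582}{339} = 2342 \cdot \frac{1}{21} - \frac{14}{3} = \frac{2342}{21} - \frac{14}{3} = \frac{748}{7}$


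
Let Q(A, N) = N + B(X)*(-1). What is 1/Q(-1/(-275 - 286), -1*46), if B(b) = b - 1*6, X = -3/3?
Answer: -1/39 ≈ -0.025641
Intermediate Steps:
X = -1 (X = -3*1/3 = -1)
B(b) = -6 + b (B(b) = b - 6 = -6 + b)
Q(A, N) = 7 + N (Q(A, N) = N + (-6 - 1)*(-1) = N - 7*(-1) = N + 7 = 7 + N)
1/Q(-1/(-275 - 286), -1*46) = 1/(7 - 1*46) = 1/(7 - 46) = 1/(-39) = -1/39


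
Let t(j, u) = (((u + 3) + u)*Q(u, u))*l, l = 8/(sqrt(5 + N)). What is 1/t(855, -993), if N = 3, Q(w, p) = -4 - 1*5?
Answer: sqrt(2)/71388 ≈ 1.9810e-5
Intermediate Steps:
Q(w, p) = -9 (Q(w, p) = -4 - 5 = -9)
l = 2*sqrt(2) (l = 8/(sqrt(5 + 3)) = 8/(sqrt(8)) = 8/((2*sqrt(2))) = 8*(sqrt(2)/4) = 2*sqrt(2) ≈ 2.8284)
t(j, u) = 2*sqrt(2)*(-27 - 18*u) (t(j, u) = (((u + 3) + u)*(-9))*(2*sqrt(2)) = (((3 + u) + u)*(-9))*(2*sqrt(2)) = ((3 + 2*u)*(-9))*(2*sqrt(2)) = (-27 - 18*u)*(2*sqrt(2)) = 2*sqrt(2)*(-27 - 18*u))
1/t(855, -993) = 1/(sqrt(2)*(-54 - 36*(-993))) = 1/(sqrt(2)*(-54 + 35748)) = 1/(sqrt(2)*35694) = 1/(35694*sqrt(2)) = sqrt(2)/71388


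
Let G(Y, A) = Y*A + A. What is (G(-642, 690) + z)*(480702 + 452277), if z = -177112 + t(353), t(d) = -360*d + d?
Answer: -696122688291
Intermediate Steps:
t(d) = -359*d
z = -303839 (z = -177112 - 359*353 = -177112 - 126727 = -303839)
G(Y, A) = A + A*Y (G(Y, A) = A*Y + A = A + A*Y)
(G(-642, 690) + z)*(480702 + 452277) = (690*(1 - 642) - 303839)*(480702 + 452277) = (690*(-641) - 303839)*932979 = (-442290 - 303839)*932979 = -746129*932979 = -696122688291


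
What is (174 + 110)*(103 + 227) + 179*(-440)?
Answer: 14960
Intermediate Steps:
(174 + 110)*(103 + 227) + 179*(-440) = 284*330 - 78760 = 93720 - 78760 = 14960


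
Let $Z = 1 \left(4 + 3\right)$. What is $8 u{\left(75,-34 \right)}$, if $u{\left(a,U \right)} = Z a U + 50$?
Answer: $-142400$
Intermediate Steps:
$Z = 7$ ($Z = 1 \cdot 7 = 7$)
$u{\left(a,U \right)} = 50 + 7 U a$ ($u{\left(a,U \right)} = 7 a U + 50 = 7 U a + 50 = 50 + 7 U a$)
$8 u{\left(75,-34 \right)} = 8 \left(50 + 7 \left(-34\right) 75\right) = 8 \left(50 - 17850\right) = 8 \left(-17800\right) = -142400$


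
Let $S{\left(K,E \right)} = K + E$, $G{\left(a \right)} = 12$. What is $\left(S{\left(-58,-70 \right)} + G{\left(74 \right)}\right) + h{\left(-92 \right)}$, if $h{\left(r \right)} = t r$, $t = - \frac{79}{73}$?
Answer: $- \frac{1200}{73} \approx -16.438$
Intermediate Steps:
$t = - \frac{79}{73}$ ($t = \left(-79\right) \frac{1}{73} = - \frac{79}{73} \approx -1.0822$)
$h{\left(r \right)} = - \frac{79 r}{73}$
$S{\left(K,E \right)} = E + K$
$\left(S{\left(-58,-70 \right)} + G{\left(74 \right)}\right) + h{\left(-92 \right)} = \left(\left(-70 - 58\right) + 12\right) - - \frac{7268}{73} = \left(-128 + 12\right) + \frac{7268}{73} = -116 + \frac{7268}{73} = - \frac{1200}{73}$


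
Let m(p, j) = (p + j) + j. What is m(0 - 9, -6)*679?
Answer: -14259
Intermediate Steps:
m(p, j) = p + 2*j (m(p, j) = (j + p) + j = p + 2*j)
m(0 - 9, -6)*679 = ((0 - 9) + 2*(-6))*679 = (-9 - 12)*679 = -21*679 = -14259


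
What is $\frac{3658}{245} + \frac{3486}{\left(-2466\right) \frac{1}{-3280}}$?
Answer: $\frac{468395038}{100695} \approx 4651.6$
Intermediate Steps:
$\frac{3658}{245} + \frac{3486}{\left(-2466\right) \frac{1}{-3280}} = 3658 \cdot \frac{1}{245} + \frac{3486}{\left(-2466\right) \left(- \frac{1}{3280}\right)} = \frac{3658}{245} + \frac{3486}{\frac{1233}{1640}} = \frac{3658}{245} + 3486 \cdot \frac{1640}{1233} = \frac{3658}{245} + \frac{1905680}{411} = \frac{468395038}{100695}$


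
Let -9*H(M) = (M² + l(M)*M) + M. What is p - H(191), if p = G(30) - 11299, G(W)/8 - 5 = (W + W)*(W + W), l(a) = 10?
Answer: 196451/9 ≈ 21828.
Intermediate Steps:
H(M) = -11*M/9 - M²/9 (H(M) = -((M² + 10*M) + M)/9 = -(M² + 11*M)/9 = -11*M/9 - M²/9)
G(W) = 40 + 32*W² (G(W) = 40 + 8*((W + W)*(W + W)) = 40 + 8*((2*W)*(2*W)) = 40 + 8*(4*W²) = 40 + 32*W²)
p = 17541 (p = (40 + 32*30²) - 11299 = (40 + 32*900) - 11299 = (40 + 28800) - 11299 = 28840 - 11299 = 17541)
p - H(191) = 17541 - (-1)*191*(11 + 191)/9 = 17541 - (-1)*191*202/9 = 17541 - 1*(-38582/9) = 17541 + 38582/9 = 196451/9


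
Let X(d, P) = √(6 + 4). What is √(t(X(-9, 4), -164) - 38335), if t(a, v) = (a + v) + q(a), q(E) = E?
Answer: √(-38499 + 2*√10) ≈ 196.2*I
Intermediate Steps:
X(d, P) = √10
t(a, v) = v + 2*a (t(a, v) = (a + v) + a = v + 2*a)
√(t(X(-9, 4), -164) - 38335) = √((-164 + 2*√10) - 38335) = √(-38499 + 2*√10)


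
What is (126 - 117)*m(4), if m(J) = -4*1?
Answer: -36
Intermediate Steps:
m(J) = -4
(126 - 117)*m(4) = (126 - 117)*(-4) = 9*(-4) = -36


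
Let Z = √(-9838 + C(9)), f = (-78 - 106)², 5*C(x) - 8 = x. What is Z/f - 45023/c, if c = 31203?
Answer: -45023/31203 + I*√245865/169280 ≈ -1.4429 + 0.0029292*I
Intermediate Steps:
C(x) = 8/5 + x/5
f = 33856 (f = (-184)² = 33856)
Z = I*√245865/5 (Z = √(-9838 + (8/5 + (⅕)*9)) = √(-9838 + (8/5 + 9/5)) = √(-9838 + 17/5) = √(-49173/5) = I*√245865/5 ≈ 99.17*I)
Z/f - 45023/c = (I*√245865/5)/33856 - 45023/31203 = (I*√245865/5)*(1/33856) - 45023*1/31203 = I*√245865/169280 - 45023/31203 = -45023/31203 + I*√245865/169280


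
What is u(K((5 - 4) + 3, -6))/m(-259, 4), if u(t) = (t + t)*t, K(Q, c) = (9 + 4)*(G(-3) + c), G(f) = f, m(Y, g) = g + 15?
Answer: 27378/19 ≈ 1440.9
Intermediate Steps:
m(Y, g) = 15 + g
K(Q, c) = -39 + 13*c (K(Q, c) = (9 + 4)*(-3 + c) = 13*(-3 + c) = -39 + 13*c)
u(t) = 2*t² (u(t) = (2*t)*t = 2*t²)
u(K((5 - 4) + 3, -6))/m(-259, 4) = (2*(-39 + 13*(-6))²)/(15 + 4) = (2*(-39 - 78)²)/19 = (2*(-117)²)*(1/19) = (2*13689)*(1/19) = 27378*(1/19) = 27378/19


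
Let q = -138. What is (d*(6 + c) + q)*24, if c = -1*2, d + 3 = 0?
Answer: -3600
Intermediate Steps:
d = -3 (d = -3 + 0 = -3)
c = -2
(d*(6 + c) + q)*24 = (-3*(6 - 2) - 138)*24 = (-3*4 - 138)*24 = (-12 - 138)*24 = -150*24 = -3600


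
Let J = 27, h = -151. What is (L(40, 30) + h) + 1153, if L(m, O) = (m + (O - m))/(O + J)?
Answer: 19048/19 ≈ 1002.5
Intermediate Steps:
L(m, O) = O/(27 + O) (L(m, O) = (m + (O - m))/(O + 27) = O/(27 + O))
(L(40, 30) + h) + 1153 = (30/(27 + 30) - 151) + 1153 = (30/57 - 151) + 1153 = (30*(1/57) - 151) + 1153 = (10/19 - 151) + 1153 = -2859/19 + 1153 = 19048/19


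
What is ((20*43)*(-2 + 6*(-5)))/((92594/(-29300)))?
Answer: 403168000/46297 ≈ 8708.3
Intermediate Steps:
((20*43)*(-2 + 6*(-5)))/((92594/(-29300))) = (860*(-2 - 30))/((92594*(-1/29300))) = (860*(-32))/(-46297/14650) = -27520*(-14650/46297) = 403168000/46297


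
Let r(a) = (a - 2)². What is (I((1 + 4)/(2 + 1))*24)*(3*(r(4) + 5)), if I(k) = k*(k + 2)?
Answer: 3960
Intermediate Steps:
I(k) = k*(2 + k)
r(a) = (-2 + a)²
(I((1 + 4)/(2 + 1))*24)*(3*(r(4) + 5)) = ((((1 + 4)/(2 + 1))*(2 + (1 + 4)/(2 + 1)))*24)*(3*((-2 + 4)² + 5)) = (((5/3)*(2 + 5/3))*24)*(3*(2² + 5)) = (((5*(⅓))*(2 + 5*(⅓)))*24)*(3*(4 + 5)) = ((5*(2 + 5/3)/3)*24)*(3*9) = (((5/3)*(11/3))*24)*27 = ((55/9)*24)*27 = (440/3)*27 = 3960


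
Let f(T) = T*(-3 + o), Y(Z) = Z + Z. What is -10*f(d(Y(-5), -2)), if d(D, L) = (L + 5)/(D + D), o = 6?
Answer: 9/2 ≈ 4.5000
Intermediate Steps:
Y(Z) = 2*Z
d(D, L) = (5 + L)/(2*D) (d(D, L) = (5 + L)/((2*D)) = (5 + L)*(1/(2*D)) = (5 + L)/(2*D))
f(T) = 3*T (f(T) = T*(-3 + 6) = T*3 = 3*T)
-10*f(d(Y(-5), -2)) = -30*(5 - 2)/(2*((2*(-5)))) = -30*(1/2)*3/(-10) = -30*(1/2)*(-1/10)*3 = -30*(-3)/20 = -10*(-9/20) = 9/2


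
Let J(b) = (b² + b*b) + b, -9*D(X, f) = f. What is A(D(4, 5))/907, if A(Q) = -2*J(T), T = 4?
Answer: -72/907 ≈ -0.079383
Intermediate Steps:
D(X, f) = -f/9
J(b) = b + 2*b² (J(b) = (b² + b²) + b = 2*b² + b = b + 2*b²)
A(Q) = -72 (A(Q) = -8*(1 + 2*4) = -8*(1 + 8) = -8*9 = -2*36 = -72)
A(D(4, 5))/907 = -72/907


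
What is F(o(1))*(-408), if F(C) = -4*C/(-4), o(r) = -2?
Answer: 816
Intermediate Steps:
F(C) = C (F(C) = -4*C*(-1/4) = C)
F(o(1))*(-408) = -2*(-408) = 816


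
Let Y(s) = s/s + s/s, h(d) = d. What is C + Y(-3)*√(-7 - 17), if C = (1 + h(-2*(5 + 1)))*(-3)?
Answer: 33 + 4*I*√6 ≈ 33.0 + 9.798*I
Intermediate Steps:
Y(s) = 2 (Y(s) = 1 + 1 = 2)
C = 33 (C = (1 - 2*(5 + 1))*(-3) = (1 - 2*6)*(-3) = (1 - 12)*(-3) = -11*(-3) = 33)
C + Y(-3)*√(-7 - 17) = 33 + 2*√(-7 - 17) = 33 + 2*√(-24) = 33 + 2*(2*I*√6) = 33 + 4*I*√6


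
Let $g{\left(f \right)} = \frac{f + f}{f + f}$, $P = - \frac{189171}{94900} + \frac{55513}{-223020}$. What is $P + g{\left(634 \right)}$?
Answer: $- \frac{657312553}{529114950} \approx -1.2423$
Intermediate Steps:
$P = - \frac{1186427503}{529114950}$ ($P = \left(-189171\right) \frac{1}{94900} + 55513 \left(- \frac{1}{223020}\right) = - \frac{189171}{94900} - \frac{55513}{223020} = - \frac{1186427503}{529114950} \approx -2.2423$)
$g{\left(f \right)} = 1$ ($g{\left(f \right)} = \frac{2 f}{2 f} = 2 f \frac{1}{2 f} = 1$)
$P + g{\left(634 \right)} = - \frac{1186427503}{529114950} + 1 = - \frac{657312553}{529114950}$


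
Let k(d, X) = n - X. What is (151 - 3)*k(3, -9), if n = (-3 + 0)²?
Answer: 2664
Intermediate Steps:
n = 9 (n = (-3)² = 9)
k(d, X) = 9 - X
(151 - 3)*k(3, -9) = (151 - 3)*(9 - 1*(-9)) = 148*(9 + 9) = 148*18 = 2664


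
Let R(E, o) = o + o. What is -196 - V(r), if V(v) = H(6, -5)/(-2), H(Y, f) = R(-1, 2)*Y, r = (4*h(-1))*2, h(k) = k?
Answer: -184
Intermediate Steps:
R(E, o) = 2*o
r = -8 (r = (4*(-1))*2 = -4*2 = -8)
H(Y, f) = 4*Y (H(Y, f) = (2*2)*Y = 4*Y)
V(v) = -12 (V(v) = (4*6)/(-2) = 24*(-½) = -12)
-196 - V(r) = -196 - 1*(-12) = -196 + 12 = -184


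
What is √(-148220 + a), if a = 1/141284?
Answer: I*√4376692926111/5434 ≈ 384.99*I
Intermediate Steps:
a = 1/141284 ≈ 7.0779e-6
√(-148220 + a) = √(-148220 + 1/141284) = √(-20941114479/141284) = I*√4376692926111/5434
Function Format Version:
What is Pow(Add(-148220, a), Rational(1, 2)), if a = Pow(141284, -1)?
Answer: Mul(Rational(1, 5434), I, Pow(4376692926111, Rational(1, 2))) ≈ Mul(384.99, I)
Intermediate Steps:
a = Rational(1, 141284) ≈ 7.0779e-6
Pow(Add(-148220, a), Rational(1, 2)) = Pow(Add(-148220, Rational(1, 141284)), Rational(1, 2)) = Pow(Rational(-20941114479, 141284), Rational(1, 2)) = Mul(Rational(1, 5434), I, Pow(4376692926111, Rational(1, 2)))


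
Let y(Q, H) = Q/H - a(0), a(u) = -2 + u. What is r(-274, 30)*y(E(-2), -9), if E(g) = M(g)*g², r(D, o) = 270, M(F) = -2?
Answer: 780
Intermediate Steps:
E(g) = -2*g²
y(Q, H) = 2 + Q/H (y(Q, H) = Q/H - (-2 + 0) = Q/H - 1*(-2) = Q/H + 2 = 2 + Q/H)
r(-274, 30)*y(E(-2), -9) = 270*(2 - 2*(-2)²/(-9)) = 270*(2 - 2*4*(-⅑)) = 270*(2 - 8*(-⅑)) = 270*(2 + 8/9) = 270*(26/9) = 780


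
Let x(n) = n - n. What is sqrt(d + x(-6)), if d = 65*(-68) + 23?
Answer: I*sqrt(4397) ≈ 66.31*I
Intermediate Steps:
x(n) = 0
d = -4397 (d = -4420 + 23 = -4397)
sqrt(d + x(-6)) = sqrt(-4397 + 0) = sqrt(-4397) = I*sqrt(4397)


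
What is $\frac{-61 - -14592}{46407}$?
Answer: $\frac{14531}{46407} \approx 0.31312$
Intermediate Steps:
$\frac{-61 - -14592}{46407} = \left(-61 + 14592\right) \frac{1}{46407} = 14531 \cdot \frac{1}{46407} = \frac{14531}{46407}$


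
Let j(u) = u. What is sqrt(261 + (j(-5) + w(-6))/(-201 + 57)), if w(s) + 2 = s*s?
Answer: sqrt(37555)/12 ≈ 16.149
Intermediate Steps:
w(s) = -2 + s**2 (w(s) = -2 + s*s = -2 + s**2)
sqrt(261 + (j(-5) + w(-6))/(-201 + 57)) = sqrt(261 + (-5 + (-2 + (-6)**2))/(-201 + 57)) = sqrt(261 + (-5 + (-2 + 36))/(-144)) = sqrt(261 + (-5 + 34)*(-1/144)) = sqrt(261 + 29*(-1/144)) = sqrt(261 - 29/144) = sqrt(37555/144) = sqrt(37555)/12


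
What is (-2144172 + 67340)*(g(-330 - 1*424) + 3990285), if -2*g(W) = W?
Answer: -8287934542784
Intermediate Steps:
g(W) = -W/2
(-2144172 + 67340)*(g(-330 - 1*424) + 3990285) = (-2144172 + 67340)*(-(-330 - 1*424)/2 + 3990285) = -2076832*(-(-330 - 424)/2 + 3990285) = -2076832*(-1/2*(-754) + 3990285) = -2076832*(377 + 3990285) = -2076832*3990662 = -8287934542784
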